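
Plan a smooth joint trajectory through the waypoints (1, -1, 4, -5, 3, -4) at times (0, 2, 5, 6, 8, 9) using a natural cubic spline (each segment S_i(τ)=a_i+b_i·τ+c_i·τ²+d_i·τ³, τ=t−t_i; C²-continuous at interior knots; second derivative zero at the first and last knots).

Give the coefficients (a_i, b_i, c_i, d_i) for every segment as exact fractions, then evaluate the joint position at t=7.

  seg 0: a=1 b=-4645/1659 c=0 d=1493/3318
  seg 1: a=-1 b=4313/1659 c=1493/553 d=-555/553
  seg 2: a=4 b=-13768/1659 c=-3502/553 d=9343/1659
  seg 3: a=-5 b=-6751/1659 c=5841/553 d=-21659/6636
  seg 4: a=3 b=-1636/1659 c=-9977/1106 d=9977/3318
S(7) = -3917/2212

Δ: Δ0=-1, Δ1=5/3, Δ2=-9, Δ3=4, Δ4=-7
row 1: diag=10, rhs=16; c'=3/10, d'=8/5
row 2: denom=8−3·3/10=71/10; d'=(-64−3·8/5)/(71/10)=-688/71
row 3: denom=6−1·10/71=416/71; d'=(78−1·-688/71)/(416/71)=3113/208
row 4: denom=6−2·71/208=553/104; d'=(-66−2·3113/208)/(553/104)=-9977/553
back: M4=-9977/553
back: M3=3113/208−71/208·-9977/553=11682/553
back: M2=-688/71−10/71·11682/553=-7004/553
back: M1=8/5−3/10·-7004/553=2986/553
M: M0=0, M1=2986/553, M2=-7004/553, M3=11682/553, M4=-9977/553, M5=0
seg 0: a=1, c=M0/2=0, d=(M1−M0)/(6·2)=1493/3318, b=Δ0−h0·(2M0+M1)/6=-4645/1659
seg 1: a=-1, c=M1/2=1493/553, d=(M2−M1)/(6·3)=-555/553, b=Δ1−h1·(2M1+M2)/6=4313/1659
seg 2: a=4, c=M2/2=-3502/553, d=(M3−M2)/(6·1)=9343/1659, b=Δ2−h2·(2M2+M3)/6=-13768/1659
seg 3: a=-5, c=M3/2=5841/553, d=(M4−M3)/(6·2)=-21659/6636, b=Δ3−h3·(2M3+M4)/6=-6751/1659
seg 4: a=3, c=M4/2=-9977/1106, d=(M5−M4)/(6·1)=9977/3318, b=Δ4−h4·(2M4+M5)/6=-1636/1659
t_q=7 → seg 3, τ=1; S=-5+-6751/1659·τ+5841/553·τ²+-21659/6636·τ³=-3917/2212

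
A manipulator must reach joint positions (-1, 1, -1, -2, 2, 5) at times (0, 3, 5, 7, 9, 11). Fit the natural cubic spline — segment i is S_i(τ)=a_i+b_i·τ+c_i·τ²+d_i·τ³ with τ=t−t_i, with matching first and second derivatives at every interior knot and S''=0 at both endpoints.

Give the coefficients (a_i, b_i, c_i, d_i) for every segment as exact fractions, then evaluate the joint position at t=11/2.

  seg 0: a=-1 b=1873/1590 c=0 d=-271/4770
  seg 1: a=1 b=-283/795 c=-271/530 d=301/3180
  seg 2: a=-1 b=-1006/795 c=3/53 d=1037/6360
  seg 3: a=-2 b=1459/1590 c=1097/1060 d=-157/636
  seg 4: a=2 b=3331/1590 c=-473/1060 d=473/6360
S(11/2) = -5421/3392

Δ: Δ0=2/3, Δ1=-1, Δ2=-1/2, Δ3=2, Δ4=3/2
row 1: diag=10, rhs=-10; c'=1/5, d'=-1
row 2: denom=8−2·1/5=38/5; d'=(3−2·-1)/(38/5)=25/38
row 3: denom=8−2·5/19=142/19; d'=(15−2·25/38)/(142/19)=130/71
row 4: denom=8−2·19/71=530/71; d'=(-3−2·130/71)/(530/71)=-473/530
back: M4=-473/530
back: M3=130/71−19/71·-473/530=1097/530
back: M2=25/38−5/19·1097/530=6/53
back: M1=-1−1/5·6/53=-271/265
M: M0=0, M1=-271/265, M2=6/53, M3=1097/530, M4=-473/530, M5=0
seg 0: a=-1, c=M0/2=0, d=(M1−M0)/(6·3)=-271/4770, b=Δ0−h0·(2M0+M1)/6=1873/1590
seg 1: a=1, c=M1/2=-271/530, d=(M2−M1)/(6·2)=301/3180, b=Δ1−h1·(2M1+M2)/6=-283/795
seg 2: a=-1, c=M2/2=3/53, d=(M3−M2)/(6·2)=1037/6360, b=Δ2−h2·(2M2+M3)/6=-1006/795
seg 3: a=-2, c=M3/2=1097/1060, d=(M4−M3)/(6·2)=-157/636, b=Δ3−h3·(2M3+M4)/6=1459/1590
seg 4: a=2, c=M4/2=-473/1060, d=(M5−M4)/(6·2)=473/6360, b=Δ4−h4·(2M4+M5)/6=3331/1590
t_q=11/2 → seg 2, τ=1/2; S=-1+-1006/795·τ+3/53·τ²+1037/6360·τ³=-5421/3392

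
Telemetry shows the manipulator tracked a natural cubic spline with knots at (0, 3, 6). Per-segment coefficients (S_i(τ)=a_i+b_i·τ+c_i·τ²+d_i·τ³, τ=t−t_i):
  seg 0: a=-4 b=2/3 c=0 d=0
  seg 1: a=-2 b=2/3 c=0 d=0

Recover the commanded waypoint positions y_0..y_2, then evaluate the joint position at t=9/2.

y_0 = S_0(0) = a_0 = -4
y_1 = S_1(0) = a_1 = -2
y_2 = S_1(3) = 0
t_q=9/2 is in segment 1 (τ=3/2); S_1(τ)=-1

y_0=-4 y_1=-2 y_2=0
S(9/2) = -1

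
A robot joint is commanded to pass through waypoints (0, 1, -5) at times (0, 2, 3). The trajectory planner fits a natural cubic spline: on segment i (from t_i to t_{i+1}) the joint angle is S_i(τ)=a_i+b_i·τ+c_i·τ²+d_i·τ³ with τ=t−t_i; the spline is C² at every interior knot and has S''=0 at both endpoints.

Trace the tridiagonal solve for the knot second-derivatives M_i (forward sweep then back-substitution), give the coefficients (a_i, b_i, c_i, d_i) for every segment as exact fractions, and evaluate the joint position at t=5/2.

  seg 0: a=0 b=8/3 c=0 d=-13/24
  seg 1: a=1 b=-23/6 c=-13/4 d=13/12
S(5/2) = -51/32

Δ: Δ0=1/2, Δ1=-6
row 1: diag=6, rhs=-39; c'=1/6, d'=-13/2
back: M1=-13/2
M: M0=0, M1=-13/2, M2=0
seg 0: a=0, c=M0/2=0, d=(M1−M0)/(6·2)=-13/24, b=Δ0−h0·(2M0+M1)/6=8/3
seg 1: a=1, c=M1/2=-13/4, d=(M2−M1)/(6·1)=13/12, b=Δ1−h1·(2M1+M2)/6=-23/6
t_q=5/2 → seg 1, τ=1/2; S=1+-23/6·τ+-13/4·τ²+13/12·τ³=-51/32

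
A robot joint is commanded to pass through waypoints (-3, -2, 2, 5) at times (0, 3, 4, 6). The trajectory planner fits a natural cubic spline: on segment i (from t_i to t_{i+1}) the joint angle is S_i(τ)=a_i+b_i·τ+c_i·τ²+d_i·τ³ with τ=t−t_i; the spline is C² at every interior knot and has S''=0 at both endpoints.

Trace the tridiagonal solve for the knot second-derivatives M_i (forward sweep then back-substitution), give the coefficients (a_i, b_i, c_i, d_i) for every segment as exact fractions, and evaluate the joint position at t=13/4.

  seg 0: a=-3 b=-347/282 c=0 d=49/282
  seg 1: a=-2 b=488/141 c=147/94 d=-289/282
  seg 2: a=2 b=991/282 c=-71/47 d=71/282
S(13/4) = -6335/6016

Δ: Δ0=1/3, Δ1=4, Δ2=3/2
row 1: diag=8, rhs=22; c'=1/8, d'=11/4
row 2: denom=6−1·1/8=47/8; d'=(-15−1·11/4)/(47/8)=-142/47
back: M2=-142/47
back: M1=11/4−1/8·-142/47=147/47
M: M0=0, M1=147/47, M2=-142/47, M3=0
seg 0: a=-3, c=M0/2=0, d=(M1−M0)/(6·3)=49/282, b=Δ0−h0·(2M0+M1)/6=-347/282
seg 1: a=-2, c=M1/2=147/94, d=(M2−M1)/(6·1)=-289/282, b=Δ1−h1·(2M1+M2)/6=488/141
seg 2: a=2, c=M2/2=-71/47, d=(M3−M2)/(6·2)=71/282, b=Δ2−h2·(2M2+M3)/6=991/282
t_q=13/4 → seg 1, τ=1/4; S=-2+488/141·τ+147/94·τ²+-289/282·τ³=-6335/6016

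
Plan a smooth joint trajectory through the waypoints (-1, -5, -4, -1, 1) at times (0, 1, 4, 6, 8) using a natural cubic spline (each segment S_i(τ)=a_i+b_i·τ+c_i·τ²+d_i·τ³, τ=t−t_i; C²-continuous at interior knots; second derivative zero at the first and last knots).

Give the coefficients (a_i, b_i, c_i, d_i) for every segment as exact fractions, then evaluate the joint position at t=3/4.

Δ: Δ0=-4, Δ1=1/3, Δ2=3/2, Δ3=1
row 1: diag=8, rhs=26; c'=3/8, d'=13/4
row 2: denom=10−3·3/8=71/8; d'=(7−3·13/4)/(71/8)=-22/71
row 3: denom=8−2·16/71=536/71; d'=(-3−2·-22/71)/(536/71)=-169/536
back: M3=-169/536
back: M2=-22/71−16/71·-169/536=-16/67
back: M1=13/4−3/8·-16/67=895/268
M: M0=0, M1=895/268, M2=-16/67, M3=-169/536, M4=0
seg 0: a=-1, c=M0/2=0, d=(M1−M0)/(6·1)=895/1608, b=Δ0−h0·(2M0+M1)/6=-7327/1608
seg 1: a=-5, c=M1/2=895/536, d=(M2−M1)/(6·3)=-959/4824, b=Δ1−h1·(2M1+M2)/6=-2321/804
seg 2: a=-4, c=M2/2=-8/67, d=(M3−M2)/(6·2)=-41/6432, b=Δ2−h2·(2M2+M3)/6=2837/1608
seg 3: a=-1, c=M3/2=-169/1072, d=(M4−M3)/(6·2)=169/6432, b=Δ3−h3·(2M3+M4)/6=973/804
t_q=3/4 → seg 0, τ=3/4; S=-1+-7327/1608·τ+0·τ²+895/1608·τ³=-143481/34304

  seg 0: a=-1 b=-7327/1608 c=0 d=895/1608
  seg 1: a=-5 b=-2321/804 c=895/536 d=-959/4824
  seg 2: a=-4 b=2837/1608 c=-8/67 d=-41/6432
  seg 3: a=-1 b=973/804 c=-169/1072 d=169/6432
S(3/4) = -143481/34304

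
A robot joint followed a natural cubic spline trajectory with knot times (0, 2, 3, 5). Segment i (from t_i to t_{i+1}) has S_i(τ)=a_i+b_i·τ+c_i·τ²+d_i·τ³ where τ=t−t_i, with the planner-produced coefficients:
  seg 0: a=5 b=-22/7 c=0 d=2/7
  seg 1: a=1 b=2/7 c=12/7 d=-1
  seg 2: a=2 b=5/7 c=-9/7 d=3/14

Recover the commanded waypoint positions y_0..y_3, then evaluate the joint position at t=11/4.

y_0 = S_0(0) = a_0 = 5
y_1 = S_1(0) = a_1 = 1
y_2 = S_2(0) = a_2 = 2
y_3 = S_2(2) = 0
t_q=11/4 is in segment 1 (τ=3/4); S_1(τ)=787/448

y_0=5 y_1=1 y_2=2 y_3=0
S(11/4) = 787/448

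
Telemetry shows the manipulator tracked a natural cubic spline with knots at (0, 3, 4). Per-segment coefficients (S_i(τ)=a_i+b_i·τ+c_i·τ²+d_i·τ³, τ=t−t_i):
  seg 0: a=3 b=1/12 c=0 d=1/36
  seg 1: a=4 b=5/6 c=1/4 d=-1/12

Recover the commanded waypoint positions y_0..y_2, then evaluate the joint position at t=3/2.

y_0 = S_0(0) = a_0 = 3
y_1 = S_1(0) = a_1 = 4
y_2 = S_1(1) = 5
t_q=3/2 is in segment 0 (τ=3/2); S_0(τ)=103/32

y_0=3 y_1=4 y_2=5
S(3/2) = 103/32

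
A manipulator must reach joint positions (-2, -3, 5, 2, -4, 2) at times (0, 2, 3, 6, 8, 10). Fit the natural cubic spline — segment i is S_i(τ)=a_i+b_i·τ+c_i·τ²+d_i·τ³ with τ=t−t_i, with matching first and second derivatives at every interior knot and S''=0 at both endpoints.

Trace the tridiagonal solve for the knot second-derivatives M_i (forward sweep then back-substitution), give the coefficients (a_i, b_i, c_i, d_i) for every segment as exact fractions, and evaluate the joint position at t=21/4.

  seg 0: a=-2 b=-5941/1570 c=0 d=1289/1570
  seg 1: a=-3 b=9527/1570 c=3867/785 d=-4701/1570
  seg 2: a=5 b=5446/785 c=-6369/1570 d=443/942
  seg 3: a=2 b=-7387/1570 c=138/785 d=425/1256
  seg 4: a=-4 b=46/785 c=6927/3140 d=-2309/6280
S(21/4) = 545537/100480

Δ: Δ0=-1/2, Δ1=8, Δ2=-1, Δ3=-3, Δ4=3
row 1: diag=6, rhs=51; c'=1/6, d'=17/2
row 2: denom=8−1·1/6=47/6; d'=(-54−1·17/2)/(47/6)=-375/47
row 3: denom=10−3·18/47=416/47; d'=(-12−3·-375/47)/(416/47)=561/416
row 4: denom=8−2·47/208=785/104; d'=(36−2·561/416)/(785/104)=6927/1570
back: M4=6927/1570
back: M3=561/416−47/208·6927/1570=276/785
back: M2=-375/47−18/47·276/785=-6369/785
back: M1=17/2−1/6·-6369/785=7734/785
M: M0=0, M1=7734/785, M2=-6369/785, M3=276/785, M4=6927/1570, M5=0
seg 0: a=-2, c=M0/2=0, d=(M1−M0)/(6·2)=1289/1570, b=Δ0−h0·(2M0+M1)/6=-5941/1570
seg 1: a=-3, c=M1/2=3867/785, d=(M2−M1)/(6·1)=-4701/1570, b=Δ1−h1·(2M1+M2)/6=9527/1570
seg 2: a=5, c=M2/2=-6369/1570, d=(M3−M2)/(6·3)=443/942, b=Δ2−h2·(2M2+M3)/6=5446/785
seg 3: a=2, c=M3/2=138/785, d=(M4−M3)/(6·2)=425/1256, b=Δ3−h3·(2M3+M4)/6=-7387/1570
seg 4: a=-4, c=M4/2=6927/3140, d=(M5−M4)/(6·2)=-2309/6280, b=Δ4−h4·(2M4+M5)/6=46/785
t_q=21/4 → seg 2, τ=9/4; S=5+5446/785·τ+-6369/1570·τ²+443/942·τ³=545537/100480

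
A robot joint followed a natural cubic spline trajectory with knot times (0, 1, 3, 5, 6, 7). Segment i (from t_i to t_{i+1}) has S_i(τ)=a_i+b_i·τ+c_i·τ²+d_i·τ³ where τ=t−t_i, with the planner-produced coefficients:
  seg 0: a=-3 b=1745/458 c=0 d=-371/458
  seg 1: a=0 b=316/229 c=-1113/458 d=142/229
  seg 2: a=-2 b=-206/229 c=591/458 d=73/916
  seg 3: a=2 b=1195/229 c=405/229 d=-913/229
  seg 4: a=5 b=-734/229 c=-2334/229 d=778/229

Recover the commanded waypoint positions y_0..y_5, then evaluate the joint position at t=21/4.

y_0=-3 y_1=0 y_2=-2 y_3=2 y_4=5 y_5=-5
S(21/4) = 49139/14656

y_0 = S_0(0) = a_0 = -3
y_1 = S_1(0) = a_1 = 0
y_2 = S_2(0) = a_2 = -2
y_3 = S_3(0) = a_3 = 2
y_4 = S_4(0) = a_4 = 5
y_5 = S_4(1) = -5
t_q=21/4 is in segment 3 (τ=1/4); S_3(τ)=49139/14656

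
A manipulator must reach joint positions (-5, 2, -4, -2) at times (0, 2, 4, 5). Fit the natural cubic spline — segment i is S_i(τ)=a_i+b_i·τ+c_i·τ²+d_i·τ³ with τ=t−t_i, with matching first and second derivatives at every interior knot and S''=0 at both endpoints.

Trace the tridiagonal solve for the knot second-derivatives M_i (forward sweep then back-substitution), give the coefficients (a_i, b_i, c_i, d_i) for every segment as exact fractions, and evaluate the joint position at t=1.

Δ: Δ0=7/2, Δ1=-3, Δ2=2
row 1: diag=8, rhs=-39; c'=1/4, d'=-39/8
row 2: denom=6−2·1/4=11/2; d'=(30−2·-39/8)/(11/2)=159/22
back: M2=159/22
back: M1=-39/8−1/4·159/22=-147/22
M: M0=0, M1=-147/22, M2=159/22, M3=0
seg 0: a=-5, c=M0/2=0, d=(M1−M0)/(6·2)=-49/88, b=Δ0−h0·(2M0+M1)/6=63/11
seg 1: a=2, c=M1/2=-147/44, d=(M2−M1)/(6·2)=51/44, b=Δ1−h1·(2M1+M2)/6=-21/22
seg 2: a=-4, c=M2/2=159/44, d=(M3−M2)/(6·1)=-53/44, b=Δ2−h2·(2M2+M3)/6=-9/22
t_q=1 → seg 0, τ=1; S=-5+63/11·τ+0·τ²+-49/88·τ³=15/88

  seg 0: a=-5 b=63/11 c=0 d=-49/88
  seg 1: a=2 b=-21/22 c=-147/44 d=51/44
  seg 2: a=-4 b=-9/22 c=159/44 d=-53/44
S(1) = 15/88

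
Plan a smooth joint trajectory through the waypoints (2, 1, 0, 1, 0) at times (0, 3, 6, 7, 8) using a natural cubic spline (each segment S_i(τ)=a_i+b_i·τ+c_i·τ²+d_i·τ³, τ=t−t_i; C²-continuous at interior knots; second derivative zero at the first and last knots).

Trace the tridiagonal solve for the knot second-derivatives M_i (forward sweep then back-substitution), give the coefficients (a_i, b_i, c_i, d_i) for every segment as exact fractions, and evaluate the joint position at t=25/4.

Δ: Δ0=-1/3, Δ1=-1/3, Δ2=1, Δ3=-1
row 1: diag=12, rhs=0; c'=1/4, d'=0
row 2: denom=8−3·1/4=29/4; d'=(8−3·0)/(29/4)=32/29
row 3: denom=4−1·4/29=112/29; d'=(-12−1·32/29)/(112/29)=-95/28
back: M3=-95/28
back: M2=32/29−4/29·-95/28=11/7
back: M1=0−1/4·11/7=-11/28
M: M0=0, M1=-11/28, M2=11/7, M3=-95/28, M4=0
seg 0: a=2, c=M0/2=0, d=(M1−M0)/(6·3)=-11/504, b=Δ0−h0·(2M0+M1)/6=-23/168
seg 1: a=1, c=M1/2=-11/56, d=(M2−M1)/(6·3)=55/504, b=Δ1−h1·(2M1+M2)/6=-61/84
seg 2: a=0, c=M2/2=11/14, d=(M3−M2)/(6·1)=-139/168, b=Δ2−h2·(2M2+M3)/6=25/24
seg 3: a=1, c=M3/2=-95/56, d=(M4−M3)/(6·1)=95/168, b=Δ3−h3·(2M3+M4)/6=11/84
t_q=25/4 → seg 2, τ=1/4; S=0+25/24·τ+11/14·τ²+-139/168·τ³=1063/3584

  seg 0: a=2 b=-23/168 c=0 d=-11/504
  seg 1: a=1 b=-61/84 c=-11/56 d=55/504
  seg 2: a=0 b=25/24 c=11/14 d=-139/168
  seg 3: a=1 b=11/84 c=-95/56 d=95/168
S(25/4) = 1063/3584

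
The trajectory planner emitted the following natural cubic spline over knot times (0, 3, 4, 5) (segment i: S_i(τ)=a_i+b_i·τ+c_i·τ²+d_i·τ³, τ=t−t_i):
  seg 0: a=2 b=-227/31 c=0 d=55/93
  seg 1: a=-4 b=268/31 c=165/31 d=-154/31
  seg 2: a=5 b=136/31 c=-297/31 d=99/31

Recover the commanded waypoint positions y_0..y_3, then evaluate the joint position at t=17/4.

y_0=2 y_1=-4 y_2=5 y_3=3
S(17/4) = 11007/1984

y_0 = S_0(0) = a_0 = 2
y_1 = S_1(0) = a_1 = -4
y_2 = S_2(0) = a_2 = 5
y_3 = S_2(1) = 3
t_q=17/4 is in segment 2 (τ=1/4); S_2(τ)=11007/1984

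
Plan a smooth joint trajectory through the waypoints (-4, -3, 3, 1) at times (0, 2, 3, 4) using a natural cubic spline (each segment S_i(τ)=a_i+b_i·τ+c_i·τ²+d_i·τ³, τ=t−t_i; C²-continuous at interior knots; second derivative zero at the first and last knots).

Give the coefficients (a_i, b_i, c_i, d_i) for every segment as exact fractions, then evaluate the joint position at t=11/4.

Δ: Δ0=1/2, Δ1=6, Δ2=-2
row 1: diag=6, rhs=33; c'=1/6, d'=11/2
row 2: denom=4−1·1/6=23/6; d'=(-48−1·11/2)/(23/6)=-321/23
back: M2=-321/23
back: M1=11/2−1/6·-321/23=180/23
M: M0=0, M1=180/23, M2=-321/23, M3=0
seg 0: a=-4, c=M0/2=0, d=(M1−M0)/(6·2)=15/23, b=Δ0−h0·(2M0+M1)/6=-97/46
seg 1: a=-3, c=M1/2=90/23, d=(M2−M1)/(6·1)=-167/46, b=Δ1−h1·(2M1+M2)/6=263/46
seg 2: a=3, c=M2/2=-321/46, d=(M3−M2)/(6·1)=107/46, b=Δ2−h2·(2M2+M3)/6=61/23
t_q=11/4 → seg 1, τ=3/4; S=-3+263/46·τ+90/23·τ²+-167/46·τ³=5763/2944

  seg 0: a=-4 b=-97/46 c=0 d=15/23
  seg 1: a=-3 b=263/46 c=90/23 d=-167/46
  seg 2: a=3 b=61/23 c=-321/46 d=107/46
S(11/4) = 5763/2944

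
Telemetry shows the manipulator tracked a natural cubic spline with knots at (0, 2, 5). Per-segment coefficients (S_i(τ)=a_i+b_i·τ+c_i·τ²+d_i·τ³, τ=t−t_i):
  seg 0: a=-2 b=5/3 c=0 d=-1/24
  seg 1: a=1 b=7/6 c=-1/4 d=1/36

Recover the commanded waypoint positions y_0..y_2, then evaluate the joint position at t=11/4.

y_0=-2 y_1=1 y_2=3
S(11/4) = 447/256

y_0 = S_0(0) = a_0 = -2
y_1 = S_1(0) = a_1 = 1
y_2 = S_1(3) = 3
t_q=11/4 is in segment 1 (τ=3/4); S_1(τ)=447/256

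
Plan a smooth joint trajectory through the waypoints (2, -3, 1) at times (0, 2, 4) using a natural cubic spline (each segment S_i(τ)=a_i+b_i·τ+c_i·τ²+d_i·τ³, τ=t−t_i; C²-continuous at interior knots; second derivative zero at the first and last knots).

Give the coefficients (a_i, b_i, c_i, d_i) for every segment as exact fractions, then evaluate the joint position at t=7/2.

Δ: Δ0=-5/2, Δ1=2
row 1: diag=8, rhs=27; c'=1/4, d'=27/8
back: M1=27/8
M: M0=0, M1=27/8, M2=0
seg 0: a=2, c=M0/2=0, d=(M1−M0)/(6·2)=9/32, b=Δ0−h0·(2M0+M1)/6=-29/8
seg 1: a=-3, c=M1/2=27/16, d=(M2−M1)/(6·2)=-9/32, b=Δ1−h1·(2M1+M2)/6=-1/4
t_q=7/2 → seg 1, τ=3/2; S=-3+-1/4·τ+27/16·τ²+-9/32·τ³=-135/256

  seg 0: a=2 b=-29/8 c=0 d=9/32
  seg 1: a=-3 b=-1/4 c=27/16 d=-9/32
S(7/2) = -135/256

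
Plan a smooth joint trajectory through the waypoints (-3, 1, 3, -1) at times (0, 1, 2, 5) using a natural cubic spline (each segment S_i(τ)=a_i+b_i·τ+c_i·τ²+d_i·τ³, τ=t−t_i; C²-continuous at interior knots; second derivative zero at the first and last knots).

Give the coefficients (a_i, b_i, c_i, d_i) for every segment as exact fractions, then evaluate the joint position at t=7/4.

Δ: Δ0=4, Δ1=2, Δ2=-4/3
row 1: diag=4, rhs=-12; c'=1/4, d'=-3
row 2: denom=8−1·1/4=31/4; d'=(-20−1·-3)/(31/4)=-68/31
back: M2=-68/31
back: M1=-3−1/4·-68/31=-76/31
M: M0=0, M1=-76/31, M2=-68/31, M3=0
seg 0: a=-3, c=M0/2=0, d=(M1−M0)/(6·1)=-38/93, b=Δ0−h0·(2M0+M1)/6=410/93
seg 1: a=1, c=M1/2=-38/31, d=(M2−M1)/(6·1)=4/93, b=Δ1−h1·(2M1+M2)/6=296/93
seg 2: a=3, c=M2/2=-34/31, d=(M3−M2)/(6·3)=34/279, b=Δ2−h2·(2M2+M3)/6=80/93
t_q=7/4 → seg 1, τ=3/4; S=1+296/93·τ+-38/31·τ²+4/93·τ³=1347/496

  seg 0: a=-3 b=410/93 c=0 d=-38/93
  seg 1: a=1 b=296/93 c=-38/31 d=4/93
  seg 2: a=3 b=80/93 c=-34/31 d=34/279
S(7/4) = 1347/496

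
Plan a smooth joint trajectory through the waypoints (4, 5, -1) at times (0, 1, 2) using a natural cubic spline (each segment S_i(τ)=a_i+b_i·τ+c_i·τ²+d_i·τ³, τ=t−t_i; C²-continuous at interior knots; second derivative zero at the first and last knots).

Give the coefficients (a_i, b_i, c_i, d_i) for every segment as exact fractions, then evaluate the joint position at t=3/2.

  seg 0: a=4 b=11/4 c=0 d=-7/4
  seg 1: a=5 b=-5/2 c=-21/4 d=7/4
S(3/2) = 85/32

Δ: Δ0=1, Δ1=-6
row 1: diag=4, rhs=-42; c'=1/4, d'=-21/2
back: M1=-21/2
M: M0=0, M1=-21/2, M2=0
seg 0: a=4, c=M0/2=0, d=(M1−M0)/(6·1)=-7/4, b=Δ0−h0·(2M0+M1)/6=11/4
seg 1: a=5, c=M1/2=-21/4, d=(M2−M1)/(6·1)=7/4, b=Δ1−h1·(2M1+M2)/6=-5/2
t_q=3/2 → seg 1, τ=1/2; S=5+-5/2·τ+-21/4·τ²+7/4·τ³=85/32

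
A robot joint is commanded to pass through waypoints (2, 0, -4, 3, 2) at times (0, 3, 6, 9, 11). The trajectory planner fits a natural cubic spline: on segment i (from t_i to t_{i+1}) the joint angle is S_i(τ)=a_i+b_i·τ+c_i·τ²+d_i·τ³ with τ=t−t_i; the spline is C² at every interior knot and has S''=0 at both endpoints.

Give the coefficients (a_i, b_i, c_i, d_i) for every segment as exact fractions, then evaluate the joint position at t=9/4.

  seg 0: a=2 b=-133/828 c=0 d=-419/7452
  seg 1: a=0 b=-695/414 c=-419/828 d=1543/7452
  seg 2: a=-4 b=725/828 c=281/207 d=-2165/7452
  seg 3: a=3 b=487/414 c=-347/276 d=347/1656
S(9/4) = 5877/5888

Δ: Δ0=-2/3, Δ1=-4/3, Δ2=7/3, Δ3=-1/2
row 1: diag=12, rhs=-4; c'=1/4, d'=-1/3
row 2: denom=12−3·1/4=45/4; d'=(22−3·-1/3)/(45/4)=92/45
row 3: denom=10−3·4/15=46/5; d'=(-17−3·92/45)/(46/5)=-347/138
back: M3=-347/138
back: M2=92/45−4/15·-347/138=562/207
back: M1=-1/3−1/4·562/207=-419/414
M: M0=0, M1=-419/414, M2=562/207, M3=-347/138, M4=0
seg 0: a=2, c=M0/2=0, d=(M1−M0)/(6·3)=-419/7452, b=Δ0−h0·(2M0+M1)/6=-133/828
seg 1: a=0, c=M1/2=-419/828, d=(M2−M1)/(6·3)=1543/7452, b=Δ1−h1·(2M1+M2)/6=-695/414
seg 2: a=-4, c=M2/2=281/207, d=(M3−M2)/(6·3)=-2165/7452, b=Δ2−h2·(2M2+M3)/6=725/828
seg 3: a=3, c=M3/2=-347/276, d=(M4−M3)/(6·2)=347/1656, b=Δ3−h3·(2M3+M4)/6=487/414
t_q=9/4 → seg 0, τ=9/4; S=2+-133/828·τ+0·τ²+-419/7452·τ³=5877/5888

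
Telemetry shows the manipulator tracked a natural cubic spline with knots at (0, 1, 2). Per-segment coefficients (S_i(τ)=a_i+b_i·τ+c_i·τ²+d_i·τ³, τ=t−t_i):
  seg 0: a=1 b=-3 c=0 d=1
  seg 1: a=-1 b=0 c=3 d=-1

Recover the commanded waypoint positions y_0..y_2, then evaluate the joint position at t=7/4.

y_0=1 y_1=-1 y_2=1
S(7/4) = 17/64

y_0 = S_0(0) = a_0 = 1
y_1 = S_1(0) = a_1 = -1
y_2 = S_1(1) = 1
t_q=7/4 is in segment 1 (τ=3/4); S_1(τ)=17/64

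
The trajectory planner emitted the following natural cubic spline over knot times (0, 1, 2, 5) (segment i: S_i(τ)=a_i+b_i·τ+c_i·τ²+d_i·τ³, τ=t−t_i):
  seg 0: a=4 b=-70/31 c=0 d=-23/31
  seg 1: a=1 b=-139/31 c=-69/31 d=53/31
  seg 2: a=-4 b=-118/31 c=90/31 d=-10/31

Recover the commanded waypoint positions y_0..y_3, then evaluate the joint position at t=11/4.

y_0=4 y_1=1 y_2=-4 y_3=2
S(11/4) = -5315/992

y_0 = S_0(0) = a_0 = 4
y_1 = S_1(0) = a_1 = 1
y_2 = S_2(0) = a_2 = -4
y_3 = S_2(3) = 2
t_q=11/4 is in segment 2 (τ=3/4); S_2(τ)=-5315/992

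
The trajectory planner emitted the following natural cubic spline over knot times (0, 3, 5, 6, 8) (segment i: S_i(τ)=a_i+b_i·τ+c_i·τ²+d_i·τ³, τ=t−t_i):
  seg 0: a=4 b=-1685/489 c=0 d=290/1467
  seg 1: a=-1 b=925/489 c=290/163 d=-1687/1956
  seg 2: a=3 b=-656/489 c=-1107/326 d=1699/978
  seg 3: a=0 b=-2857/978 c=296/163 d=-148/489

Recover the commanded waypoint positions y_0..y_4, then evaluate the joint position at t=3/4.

y_0=4 y_1=-1 y_2=3 y_3=0 y_4=-1
S(3/4) = 7819/5216

y_0 = S_0(0) = a_0 = 4
y_1 = S_1(0) = a_1 = -1
y_2 = S_2(0) = a_2 = 3
y_3 = S_3(0) = a_3 = 0
y_4 = S_3(2) = -1
t_q=3/4 is in segment 0 (τ=3/4); S_0(τ)=7819/5216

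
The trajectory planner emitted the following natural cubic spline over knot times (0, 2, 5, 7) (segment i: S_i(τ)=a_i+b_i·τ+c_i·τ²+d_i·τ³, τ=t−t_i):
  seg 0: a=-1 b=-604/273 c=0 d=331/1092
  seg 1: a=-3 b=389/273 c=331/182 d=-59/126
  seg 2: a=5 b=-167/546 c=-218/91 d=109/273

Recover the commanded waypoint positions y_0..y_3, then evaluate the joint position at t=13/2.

y_0 = S_0(0) = a_0 = -1
y_1 = S_1(0) = a_1 = -3
y_2 = S_2(0) = a_2 = 5
y_3 = S_2(2) = -2
t_q=13/2 is in segment 2 (τ=3/2); S_2(τ)=363/728

y_0=-1 y_1=-3 y_2=5 y_3=-2
S(13/2) = 363/728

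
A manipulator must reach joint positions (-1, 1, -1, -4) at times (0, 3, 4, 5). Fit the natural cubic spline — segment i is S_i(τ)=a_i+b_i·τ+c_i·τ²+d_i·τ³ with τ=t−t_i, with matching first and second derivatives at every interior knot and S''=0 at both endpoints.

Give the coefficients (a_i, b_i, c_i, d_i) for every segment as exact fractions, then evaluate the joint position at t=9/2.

  seg 0: a=-1 b=149/93 c=0 d=-29/279
  seg 1: a=1 b=-112/93 c=-29/31 d=13/93
  seg 2: a=-1 b=-247/93 c=-16/31 d=16/93
S(9/2) = -151/62

Δ: Δ0=2/3, Δ1=-2, Δ2=-3
row 1: diag=8, rhs=-16; c'=1/8, d'=-2
row 2: denom=4−1·1/8=31/8; d'=(-6−1·-2)/(31/8)=-32/31
back: M2=-32/31
back: M1=-2−1/8·-32/31=-58/31
M: M0=0, M1=-58/31, M2=-32/31, M3=0
seg 0: a=-1, c=M0/2=0, d=(M1−M0)/(6·3)=-29/279, b=Δ0−h0·(2M0+M1)/6=149/93
seg 1: a=1, c=M1/2=-29/31, d=(M2−M1)/(6·1)=13/93, b=Δ1−h1·(2M1+M2)/6=-112/93
seg 2: a=-1, c=M2/2=-16/31, d=(M3−M2)/(6·1)=16/93, b=Δ2−h2·(2M2+M3)/6=-247/93
t_q=9/2 → seg 2, τ=1/2; S=-1+-247/93·τ+-16/31·τ²+16/93·τ³=-151/62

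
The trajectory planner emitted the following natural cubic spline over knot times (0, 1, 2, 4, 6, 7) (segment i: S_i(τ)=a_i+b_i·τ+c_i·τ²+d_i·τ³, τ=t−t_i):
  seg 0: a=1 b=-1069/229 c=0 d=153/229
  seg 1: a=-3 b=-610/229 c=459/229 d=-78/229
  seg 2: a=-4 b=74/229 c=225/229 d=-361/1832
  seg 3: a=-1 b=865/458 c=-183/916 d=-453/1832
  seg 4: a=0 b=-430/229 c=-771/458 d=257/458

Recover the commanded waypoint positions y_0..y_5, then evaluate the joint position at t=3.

y_0=1 y_1=-3 y_2=-4 y_3=-1 y_4=0 y_5=-3
S(3) = -5297/1832

y_0 = S_0(0) = a_0 = 1
y_1 = S_1(0) = a_1 = -3
y_2 = S_2(0) = a_2 = -4
y_3 = S_3(0) = a_3 = -1
y_4 = S_4(0) = a_4 = 0
y_5 = S_4(1) = -3
t_q=3 is in segment 2 (τ=1); S_2(τ)=-5297/1832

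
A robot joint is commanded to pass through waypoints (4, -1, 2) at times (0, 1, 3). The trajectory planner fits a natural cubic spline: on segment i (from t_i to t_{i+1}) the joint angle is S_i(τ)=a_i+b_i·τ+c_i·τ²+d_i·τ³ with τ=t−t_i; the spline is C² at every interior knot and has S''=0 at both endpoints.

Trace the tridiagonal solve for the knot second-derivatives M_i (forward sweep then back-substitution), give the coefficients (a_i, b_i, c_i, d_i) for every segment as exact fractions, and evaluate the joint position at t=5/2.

Δ: Δ0=-5, Δ1=3/2
row 1: diag=6, rhs=39; c'=1/3, d'=13/2
back: M1=13/2
M: M0=0, M1=13/2, M2=0
seg 0: a=4, c=M0/2=0, d=(M1−M0)/(6·1)=13/12, b=Δ0−h0·(2M0+M1)/6=-73/12
seg 1: a=-1, c=M1/2=13/4, d=(M2−M1)/(6·2)=-13/24, b=Δ1−h1·(2M1+M2)/6=-17/6
t_q=5/2 → seg 1, τ=3/2; S=-1+-17/6·τ+13/4·τ²+-13/24·τ³=15/64

  seg 0: a=4 b=-73/12 c=0 d=13/12
  seg 1: a=-1 b=-17/6 c=13/4 d=-13/24
S(5/2) = 15/64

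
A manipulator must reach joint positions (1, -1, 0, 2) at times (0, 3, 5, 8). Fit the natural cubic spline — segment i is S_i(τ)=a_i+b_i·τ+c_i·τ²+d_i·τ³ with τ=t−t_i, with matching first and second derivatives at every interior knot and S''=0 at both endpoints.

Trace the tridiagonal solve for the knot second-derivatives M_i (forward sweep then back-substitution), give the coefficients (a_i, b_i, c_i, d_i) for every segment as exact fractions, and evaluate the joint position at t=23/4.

Δ: Δ0=-2/3, Δ1=1/2, Δ2=2/3
row 1: diag=10, rhs=7; c'=1/5, d'=7/10
row 2: denom=10−2·1/5=48/5; d'=(1−2·7/10)/(48/5)=-1/24
back: M2=-1/24
back: M1=7/10−1/5·-1/24=17/24
M: M0=0, M1=17/24, M2=-1/24, M3=0
seg 0: a=1, c=M0/2=0, d=(M1−M0)/(6·3)=17/432, b=Δ0−h0·(2M0+M1)/6=-49/48
seg 1: a=-1, c=M1/2=17/48, d=(M2−M1)/(6·2)=-1/16, b=Δ1−h1·(2M1+M2)/6=1/24
seg 2: a=0, c=M2/2=-1/48, d=(M3−M2)/(6·3)=1/432, b=Δ2−h2·(2M2+M3)/6=17/24
t_q=23/4 → seg 2, τ=3/4; S=0+17/24·τ+-1/48·τ²+1/432·τ³=533/1024

  seg 0: a=1 b=-49/48 c=0 d=17/432
  seg 1: a=-1 b=1/24 c=17/48 d=-1/16
  seg 2: a=0 b=17/24 c=-1/48 d=1/432
S(23/4) = 533/1024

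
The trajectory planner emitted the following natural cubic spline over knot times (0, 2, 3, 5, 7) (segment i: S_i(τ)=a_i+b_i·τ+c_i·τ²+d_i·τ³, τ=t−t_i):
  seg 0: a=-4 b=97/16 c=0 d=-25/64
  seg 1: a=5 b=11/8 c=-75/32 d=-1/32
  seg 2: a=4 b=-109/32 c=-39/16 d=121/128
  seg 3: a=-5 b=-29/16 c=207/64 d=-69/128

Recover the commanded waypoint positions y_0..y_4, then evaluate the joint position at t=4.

y_0 = S_0(0) = a_0 = -4
y_1 = S_1(0) = a_1 = 5
y_2 = S_2(0) = a_2 = 4
y_3 = S_3(0) = a_3 = -5
y_4 = S_3(2) = 0
t_q=4 is in segment 2 (τ=1); S_2(τ)=-115/128

y_0=-4 y_1=5 y_2=4 y_3=-5 y_4=0
S(4) = -115/128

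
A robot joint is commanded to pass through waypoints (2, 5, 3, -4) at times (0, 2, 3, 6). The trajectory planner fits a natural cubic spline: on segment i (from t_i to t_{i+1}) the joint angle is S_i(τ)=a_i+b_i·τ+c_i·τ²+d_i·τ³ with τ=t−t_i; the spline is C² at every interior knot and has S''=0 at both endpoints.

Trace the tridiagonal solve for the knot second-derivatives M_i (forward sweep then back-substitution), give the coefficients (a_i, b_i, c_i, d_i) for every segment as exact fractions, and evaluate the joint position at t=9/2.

  seg 0: a=2 b=755/282 c=0 d=-83/282
  seg 1: a=5 b=-241/282 c=-83/47 d=175/282
  seg 2: a=3 b=-356/141 c=9/94 d=-1/94
S(9/2) = -457/752

Δ: Δ0=3/2, Δ1=-2, Δ2=-7/3
row 1: diag=6, rhs=-21; c'=1/6, d'=-7/2
row 2: denom=8−1·1/6=47/6; d'=(-2−1·-7/2)/(47/6)=9/47
back: M2=9/47
back: M1=-7/2−1/6·9/47=-166/47
M: M0=0, M1=-166/47, M2=9/47, M3=0
seg 0: a=2, c=M0/2=0, d=(M1−M0)/(6·2)=-83/282, b=Δ0−h0·(2M0+M1)/6=755/282
seg 1: a=5, c=M1/2=-83/47, d=(M2−M1)/(6·1)=175/282, b=Δ1−h1·(2M1+M2)/6=-241/282
seg 2: a=3, c=M2/2=9/94, d=(M3−M2)/(6·3)=-1/94, b=Δ2−h2·(2M2+M3)/6=-356/141
t_q=9/2 → seg 2, τ=3/2; S=3+-356/141·τ+9/94·τ²+-1/94·τ³=-457/752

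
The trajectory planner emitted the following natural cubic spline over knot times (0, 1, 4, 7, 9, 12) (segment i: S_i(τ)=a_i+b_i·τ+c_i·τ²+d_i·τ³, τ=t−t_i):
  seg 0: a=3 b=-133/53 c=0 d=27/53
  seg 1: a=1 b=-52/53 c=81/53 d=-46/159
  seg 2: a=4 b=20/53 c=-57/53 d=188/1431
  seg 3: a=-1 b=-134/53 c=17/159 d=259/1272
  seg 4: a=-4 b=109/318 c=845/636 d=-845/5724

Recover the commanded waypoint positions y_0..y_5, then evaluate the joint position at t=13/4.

y_0=3 y_1=1 y_2=4 y_3=-1 y_4=-4 y_5=5
S(13/4) = 5485/1696

y_0 = S_0(0) = a_0 = 3
y_1 = S_1(0) = a_1 = 1
y_2 = S_2(0) = a_2 = 4
y_3 = S_3(0) = a_3 = -1
y_4 = S_4(0) = a_4 = -4
y_5 = S_4(3) = 5
t_q=13/4 is in segment 1 (τ=9/4); S_1(τ)=5485/1696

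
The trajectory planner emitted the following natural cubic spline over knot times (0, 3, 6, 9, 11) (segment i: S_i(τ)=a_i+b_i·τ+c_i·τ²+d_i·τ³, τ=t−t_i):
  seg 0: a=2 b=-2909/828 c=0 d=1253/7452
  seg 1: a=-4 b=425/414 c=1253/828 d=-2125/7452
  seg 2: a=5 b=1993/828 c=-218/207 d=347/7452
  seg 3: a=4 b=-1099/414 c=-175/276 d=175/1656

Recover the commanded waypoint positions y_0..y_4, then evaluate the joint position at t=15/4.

y_0 = S_0(0) = a_0 = 2
y_1 = S_1(0) = a_1 = -4
y_2 = S_2(0) = a_2 = 5
y_3 = S_3(0) = a_3 = 4
y_4 = S_3(2) = -3
t_q=15/4 is in segment 1 (τ=3/4); S_1(τ)=-14715/5888

y_0=2 y_1=-4 y_2=5 y_3=4 y_4=-3
S(15/4) = -14715/5888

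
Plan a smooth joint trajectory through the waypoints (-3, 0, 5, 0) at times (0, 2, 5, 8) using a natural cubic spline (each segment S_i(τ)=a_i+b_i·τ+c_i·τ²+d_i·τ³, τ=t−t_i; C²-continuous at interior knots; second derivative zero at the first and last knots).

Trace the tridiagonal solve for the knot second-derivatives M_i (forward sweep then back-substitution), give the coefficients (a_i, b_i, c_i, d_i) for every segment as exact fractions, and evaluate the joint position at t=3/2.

  seg 0: a=-3 b=95/74 c=0 d=2/37
  seg 1: a=0 b=143/74 c=12/37 d=-275/1998
  seg 2: a=5 b=6/37 c=-203/222 d=203/1998
S(3/2) = -33/37

Δ: Δ0=3/2, Δ1=5/3, Δ2=-5/3
row 1: diag=10, rhs=1; c'=3/10, d'=1/10
row 2: denom=12−3·3/10=111/10; d'=(-20−3·1/10)/(111/10)=-203/111
back: M2=-203/111
back: M1=1/10−3/10·-203/111=24/37
M: M0=0, M1=24/37, M2=-203/111, M3=0
seg 0: a=-3, c=M0/2=0, d=(M1−M0)/(6·2)=2/37, b=Δ0−h0·(2M0+M1)/6=95/74
seg 1: a=0, c=M1/2=12/37, d=(M2−M1)/(6·3)=-275/1998, b=Δ1−h1·(2M1+M2)/6=143/74
seg 2: a=5, c=M2/2=-203/222, d=(M3−M2)/(6·3)=203/1998, b=Δ2−h2·(2M2+M3)/6=6/37
t_q=3/2 → seg 0, τ=3/2; S=-3+95/74·τ+0·τ²+2/37·τ³=-33/37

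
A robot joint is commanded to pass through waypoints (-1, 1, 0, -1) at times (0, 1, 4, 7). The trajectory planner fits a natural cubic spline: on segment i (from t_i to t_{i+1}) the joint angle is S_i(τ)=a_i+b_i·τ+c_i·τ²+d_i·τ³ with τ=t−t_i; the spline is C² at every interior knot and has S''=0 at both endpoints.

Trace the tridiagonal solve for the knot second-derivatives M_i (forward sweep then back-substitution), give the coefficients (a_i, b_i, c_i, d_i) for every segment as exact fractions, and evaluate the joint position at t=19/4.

  seg 0: a=-1 b=202/87 c=0 d=-28/87
  seg 1: a=1 b=118/87 c=-28/29 d=35/261
  seg 2: a=0 b=-71/87 c=7/29 d=-7/261
S(19/4) = -905/1856

Δ: Δ0=2, Δ1=-1/3, Δ2=-1/3
row 1: diag=8, rhs=-14; c'=3/8, d'=-7/4
row 2: denom=12−3·3/8=87/8; d'=(0−3·-7/4)/(87/8)=14/29
back: M2=14/29
back: M1=-7/4−3/8·14/29=-56/29
M: M0=0, M1=-56/29, M2=14/29, M3=0
seg 0: a=-1, c=M0/2=0, d=(M1−M0)/(6·1)=-28/87, b=Δ0−h0·(2M0+M1)/6=202/87
seg 1: a=1, c=M1/2=-28/29, d=(M2−M1)/(6·3)=35/261, b=Δ1−h1·(2M1+M2)/6=118/87
seg 2: a=0, c=M2/2=7/29, d=(M3−M2)/(6·3)=-7/261, b=Δ2−h2·(2M2+M3)/6=-71/87
t_q=19/4 → seg 2, τ=3/4; S=0+-71/87·τ+7/29·τ²+-7/261·τ³=-905/1856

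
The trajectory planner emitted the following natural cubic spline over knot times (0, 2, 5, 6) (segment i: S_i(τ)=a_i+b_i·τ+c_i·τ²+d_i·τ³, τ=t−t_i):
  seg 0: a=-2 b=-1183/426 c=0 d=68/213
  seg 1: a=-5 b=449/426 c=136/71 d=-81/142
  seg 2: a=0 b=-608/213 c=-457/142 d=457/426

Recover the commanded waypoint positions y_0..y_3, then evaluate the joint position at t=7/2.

y_0=-2 y_1=-5 y_2=0 y_3=-5
S(7/2) = -1175/1136

y_0 = S_0(0) = a_0 = -2
y_1 = S_1(0) = a_1 = -5
y_2 = S_2(0) = a_2 = 0
y_3 = S_2(1) = -5
t_q=7/2 is in segment 1 (τ=3/2); S_1(τ)=-1175/1136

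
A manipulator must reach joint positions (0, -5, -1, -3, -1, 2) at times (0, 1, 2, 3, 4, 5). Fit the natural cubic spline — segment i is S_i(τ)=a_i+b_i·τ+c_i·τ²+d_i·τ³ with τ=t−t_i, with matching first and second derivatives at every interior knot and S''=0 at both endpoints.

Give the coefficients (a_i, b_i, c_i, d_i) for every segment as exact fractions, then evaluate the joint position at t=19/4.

  seg 0: a=0 b=-1654/209 c=0 d=609/209
  seg 1: a=-5 b=173/209 c=1827/209 d=-1164/209
  seg 2: a=-1 b=335/209 c=-1665/209 d=48/11
  seg 3: a=-3 b=-259/209 c=1071/209 d=-394/209
  seg 4: a=-1 b=701/209 c=-111/209 d=37/209
S(19/4) = 17275/13376

Δ: Δ0=-5, Δ1=4, Δ2=-2, Δ3=2, Δ4=3
row 1: diag=4, rhs=54; c'=1/4, d'=27/2
row 2: denom=4−1·1/4=15/4; d'=(-36−1·27/2)/(15/4)=-66/5
row 3: denom=4−1·4/15=56/15; d'=(24−1·-66/5)/(56/15)=279/28
row 4: denom=4−1·15/56=209/56; d'=(6−1·279/28)/(209/56)=-222/209
back: M4=-222/209
back: M3=279/28−15/56·-222/209=2142/209
back: M2=-66/5−4/15·2142/209=-3330/209
back: M1=27/2−1/4·-3330/209=3654/209
M: M0=0, M1=3654/209, M2=-3330/209, M3=2142/209, M4=-222/209, M5=0
seg 0: a=0, c=M0/2=0, d=(M1−M0)/(6·1)=609/209, b=Δ0−h0·(2M0+M1)/6=-1654/209
seg 1: a=-5, c=M1/2=1827/209, d=(M2−M1)/(6·1)=-1164/209, b=Δ1−h1·(2M1+M2)/6=173/209
seg 2: a=-1, c=M2/2=-1665/209, d=(M3−M2)/(6·1)=48/11, b=Δ2−h2·(2M2+M3)/6=335/209
seg 3: a=-3, c=M3/2=1071/209, d=(M4−M3)/(6·1)=-394/209, b=Δ3−h3·(2M3+M4)/6=-259/209
seg 4: a=-1, c=M4/2=-111/209, d=(M5−M4)/(6·1)=37/209, b=Δ4−h4·(2M4+M5)/6=701/209
t_q=19/4 → seg 4, τ=3/4; S=-1+701/209·τ+-111/209·τ²+37/209·τ³=17275/13376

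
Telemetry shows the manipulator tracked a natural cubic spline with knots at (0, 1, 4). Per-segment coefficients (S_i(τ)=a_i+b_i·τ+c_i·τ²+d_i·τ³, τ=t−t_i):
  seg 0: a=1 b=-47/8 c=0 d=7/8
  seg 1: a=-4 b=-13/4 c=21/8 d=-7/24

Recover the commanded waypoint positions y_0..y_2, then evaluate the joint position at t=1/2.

y_0 = S_0(0) = a_0 = 1
y_1 = S_1(0) = a_1 = -4
y_2 = S_1(3) = 2
t_q=1/2 is in segment 0 (τ=1/2); S_0(τ)=-117/64

y_0=1 y_1=-4 y_2=2
S(1/2) = -117/64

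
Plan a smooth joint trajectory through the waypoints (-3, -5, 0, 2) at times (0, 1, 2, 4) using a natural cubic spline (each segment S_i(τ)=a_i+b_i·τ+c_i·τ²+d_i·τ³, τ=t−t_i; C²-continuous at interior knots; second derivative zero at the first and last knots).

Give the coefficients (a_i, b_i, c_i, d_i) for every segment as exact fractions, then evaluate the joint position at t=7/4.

  seg 0: a=-3 b=-4 c=0 d=2
  seg 1: a=-5 b=2 c=6 d=-3
  seg 2: a=0 b=5 c=-3 d=1/2
S(7/4) = -89/64

Δ: Δ0=-2, Δ1=5, Δ2=1
row 1: diag=4, rhs=42; c'=1/4, d'=21/2
row 2: denom=6−1·1/4=23/4; d'=(-24−1·21/2)/(23/4)=-6
back: M2=-6
back: M1=21/2−1/4·-6=12
M: M0=0, M1=12, M2=-6, M3=0
seg 0: a=-3, c=M0/2=0, d=(M1−M0)/(6·1)=2, b=Δ0−h0·(2M0+M1)/6=-4
seg 1: a=-5, c=M1/2=6, d=(M2−M1)/(6·1)=-3, b=Δ1−h1·(2M1+M2)/6=2
seg 2: a=0, c=M2/2=-3, d=(M3−M2)/(6·2)=1/2, b=Δ2−h2·(2M2+M3)/6=5
t_q=7/4 → seg 1, τ=3/4; S=-5+2·τ+6·τ²+-3·τ³=-89/64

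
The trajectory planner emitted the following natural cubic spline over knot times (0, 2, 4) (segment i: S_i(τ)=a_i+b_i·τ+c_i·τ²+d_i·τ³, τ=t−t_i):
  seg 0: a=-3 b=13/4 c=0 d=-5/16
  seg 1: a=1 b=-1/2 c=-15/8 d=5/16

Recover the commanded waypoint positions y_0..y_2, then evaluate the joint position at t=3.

y_0 = S_0(0) = a_0 = -3
y_1 = S_1(0) = a_1 = 1
y_2 = S_1(2) = -5
t_q=3 is in segment 1 (τ=1); S_1(τ)=-17/16

y_0=-3 y_1=1 y_2=-5
S(3) = -17/16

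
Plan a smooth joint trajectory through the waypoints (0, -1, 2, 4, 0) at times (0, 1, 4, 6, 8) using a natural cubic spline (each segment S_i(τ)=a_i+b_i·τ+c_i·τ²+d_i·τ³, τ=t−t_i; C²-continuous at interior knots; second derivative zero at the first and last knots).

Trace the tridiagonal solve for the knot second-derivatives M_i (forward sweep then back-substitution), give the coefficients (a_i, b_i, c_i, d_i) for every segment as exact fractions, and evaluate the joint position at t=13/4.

Δ: Δ0=-1, Δ1=1, Δ2=1, Δ3=-2
row 1: diag=8, rhs=12; c'=3/8, d'=3/2
row 2: denom=10−3·3/8=71/8; d'=(0−3·3/2)/(71/8)=-36/71
row 3: denom=8−2·16/71=536/71; d'=(-18−2·-36/71)/(536/71)=-9/4
back: M3=-9/4
back: M2=-36/71−16/71·-9/4=0
back: M1=3/2−3/8·0=3/2
M: M0=0, M1=3/2, M2=0, M3=-9/4, M4=0
seg 0: a=0, c=M0/2=0, d=(M1−M0)/(6·1)=1/4, b=Δ0−h0·(2M0+M1)/6=-5/4
seg 1: a=-1, c=M1/2=3/4, d=(M2−M1)/(6·3)=-1/12, b=Δ1−h1·(2M1+M2)/6=-1/2
seg 2: a=2, c=M2/2=0, d=(M3−M2)/(6·2)=-3/16, b=Δ2−h2·(2M2+M3)/6=7/4
seg 3: a=4, c=M3/2=-9/8, d=(M4−M3)/(6·2)=3/16, b=Δ3−h3·(2M3+M4)/6=-1/2
t_q=13/4 → seg 1, τ=9/4; S=-1+-1/2·τ+3/4·τ²+-1/12·τ³=185/256

  seg 0: a=0 b=-5/4 c=0 d=1/4
  seg 1: a=-1 b=-1/2 c=3/4 d=-1/12
  seg 2: a=2 b=7/4 c=0 d=-3/16
  seg 3: a=4 b=-1/2 c=-9/8 d=3/16
S(13/4) = 185/256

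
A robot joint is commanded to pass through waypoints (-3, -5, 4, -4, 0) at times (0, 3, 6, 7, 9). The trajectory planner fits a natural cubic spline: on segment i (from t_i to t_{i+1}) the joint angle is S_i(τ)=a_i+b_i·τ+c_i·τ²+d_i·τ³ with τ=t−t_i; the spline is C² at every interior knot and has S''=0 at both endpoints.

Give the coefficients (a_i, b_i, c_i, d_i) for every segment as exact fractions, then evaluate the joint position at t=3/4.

Δ: Δ0=-2/3, Δ1=3, Δ2=-8, Δ3=2
row 1: diag=12, rhs=22; c'=1/4, d'=11/6
row 2: denom=8−3·1/4=29/4; d'=(-66−3·11/6)/(29/4)=-286/29
row 3: denom=6−1·4/29=170/29; d'=(60−1·-286/29)/(170/29)=1013/85
back: M3=1013/85
back: M2=-286/29−4/29·1013/85=-978/85
back: M1=11/6−1/4·-978/85=1201/255
M: M0=0, M1=1201/255, M2=-978/85, M3=1013/85, M4=0
seg 0: a=-3, c=M0/2=0, d=(M1−M0)/(6·3)=1201/4590, b=Δ0−h0·(2M0+M1)/6=-1541/510
seg 1: a=-5, c=M1/2=1201/510, d=(M2−M1)/(6·3)=-827/918, b=Δ1−h1·(2M1+M2)/6=1031/255
seg 2: a=4, c=M2/2=-489/85, d=(M3−M2)/(6·1)=1991/510, b=Δ2−h2·(2M2+M3)/6=-3137/510
seg 3: a=-4, c=M3/2=1013/170, d=(M4−M3)/(6·2)=-1013/1020, b=Δ3−h3·(2M3+M4)/6=-1516/255
t_q=3/4 → seg 0, τ=3/4; S=-3+-1541/510·τ+0·τ²+1201/4590·τ³=-11219/2176

  seg 0: a=-3 b=-1541/510 c=0 d=1201/4590
  seg 1: a=-5 b=1031/255 c=1201/510 d=-827/918
  seg 2: a=4 b=-3137/510 c=-489/85 d=1991/510
  seg 3: a=-4 b=-1516/255 c=1013/170 d=-1013/1020
S(3/4) = -11219/2176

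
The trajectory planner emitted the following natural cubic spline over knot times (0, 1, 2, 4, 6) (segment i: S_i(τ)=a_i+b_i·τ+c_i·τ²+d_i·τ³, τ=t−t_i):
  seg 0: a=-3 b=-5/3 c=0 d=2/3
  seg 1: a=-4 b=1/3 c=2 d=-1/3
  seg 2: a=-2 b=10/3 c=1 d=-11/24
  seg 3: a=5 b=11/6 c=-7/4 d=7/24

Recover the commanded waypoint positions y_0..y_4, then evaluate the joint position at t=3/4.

y_0 = S_0(0) = a_0 = -3
y_1 = S_1(0) = a_1 = -4
y_2 = S_2(0) = a_2 = -2
y_3 = S_3(0) = a_3 = 5
y_4 = S_3(2) = 4
t_q=3/4 is in segment 0 (τ=3/4); S_0(τ)=-127/32

y_0=-3 y_1=-4 y_2=-2 y_3=5 y_4=4
S(3/4) = -127/32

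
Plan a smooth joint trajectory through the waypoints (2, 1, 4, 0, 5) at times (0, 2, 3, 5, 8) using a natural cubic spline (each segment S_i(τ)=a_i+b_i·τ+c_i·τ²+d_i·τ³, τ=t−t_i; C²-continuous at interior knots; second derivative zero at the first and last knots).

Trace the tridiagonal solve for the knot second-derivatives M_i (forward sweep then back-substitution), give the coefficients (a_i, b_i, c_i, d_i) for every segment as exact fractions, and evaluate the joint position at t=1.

  seg 0: a=2 b=-2009/978 c=0 d=190/489
  seg 1: a=1 b=2551/978 c=380/163 d=-1897/978
  seg 2: a=4 b=710/489 c=-1137/326 d=1723/1956
  seg 3: a=0 b=-943/489 c=293/163 d=-293/1467
S(1) = 109/326

Δ: Δ0=-1/2, Δ1=3, Δ2=-2, Δ3=5/3
row 1: diag=6, rhs=21; c'=1/6, d'=7/2
row 2: denom=6−1·1/6=35/6; d'=(-30−1·7/2)/(35/6)=-201/35
row 3: denom=10−2·12/35=326/35; d'=(22−2·-201/35)/(326/35)=586/163
back: M3=586/163
back: M2=-201/35−12/35·586/163=-1137/163
back: M1=7/2−1/6·-1137/163=760/163
M: M0=0, M1=760/163, M2=-1137/163, M3=586/163, M4=0
seg 0: a=2, c=M0/2=0, d=(M1−M0)/(6·2)=190/489, b=Δ0−h0·(2M0+M1)/6=-2009/978
seg 1: a=1, c=M1/2=380/163, d=(M2−M1)/(6·1)=-1897/978, b=Δ1−h1·(2M1+M2)/6=2551/978
seg 2: a=4, c=M2/2=-1137/326, d=(M3−M2)/(6·2)=1723/1956, b=Δ2−h2·(2M2+M3)/6=710/489
seg 3: a=0, c=M3/2=293/163, d=(M4−M3)/(6·3)=-293/1467, b=Δ3−h3·(2M3+M4)/6=-943/489
t_q=1 → seg 0, τ=1; S=2+-2009/978·τ+0·τ²+190/489·τ³=109/326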